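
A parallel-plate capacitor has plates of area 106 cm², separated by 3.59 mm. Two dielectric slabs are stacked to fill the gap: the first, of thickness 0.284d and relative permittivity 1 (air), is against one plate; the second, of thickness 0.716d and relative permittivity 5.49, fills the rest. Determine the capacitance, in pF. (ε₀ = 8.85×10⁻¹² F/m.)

C ≈ 63.1 pF

A = 106 cm² = 1.06×10⁻² m².
Stacked slabs ⇒ two capacitors in series, each with the full plate area.
C₁ = κ₁ε₀A/d₁ = 1.00 × 8.85×10⁻¹² × 1.06×10⁻² / 1.02×10⁻³ = 9.20×10⁻¹¹ F.
C₂ = κ₂ε₀A/d₂ = 5.49 × 8.85×10⁻¹² × 1.06×10⁻² / 2.57×10⁻³ = 2.00×10⁻¹⁰ F.
C = (1/C₁ + 1/C₂)⁻¹ = 6.31×10⁻¹¹ F.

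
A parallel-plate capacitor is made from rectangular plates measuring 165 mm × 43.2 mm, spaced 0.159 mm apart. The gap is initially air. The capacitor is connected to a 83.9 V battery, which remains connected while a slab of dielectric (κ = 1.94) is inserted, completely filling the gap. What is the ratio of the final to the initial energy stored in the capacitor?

1.94

Battery connected ⇒ V is held fixed.
C₂ = 1.94 C₁ and U = ½CV², so U₂/U₁ = C₂/C₁ = 1.94.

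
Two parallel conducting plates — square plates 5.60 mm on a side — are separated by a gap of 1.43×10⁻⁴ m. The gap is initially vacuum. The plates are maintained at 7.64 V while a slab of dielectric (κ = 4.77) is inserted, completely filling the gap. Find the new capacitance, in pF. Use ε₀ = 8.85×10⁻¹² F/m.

A = (5.60 mm)² = 3.14×10⁻⁵ m².
Initially C₁ = ε₀A/d = 8.85×10⁻¹² × 3.14×10⁻⁵ / 1.43×10⁻⁴ = 1.94×10⁻¹² F.
C = κε₀A/d scales with κ, so C₂/C₁ = κ = 4.77.
C₂ = 4.77 × 1.94×10⁻¹² = 9.26×10⁻¹² F.

C ≈ 9.26 pF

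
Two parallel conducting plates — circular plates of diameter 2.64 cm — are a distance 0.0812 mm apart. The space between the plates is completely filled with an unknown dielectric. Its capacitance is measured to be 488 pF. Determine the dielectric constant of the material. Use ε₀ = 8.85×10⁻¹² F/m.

A = π(2.64/2 cm)² = 5.47×10⁻⁴ m².
κ = Cd/(ε₀A) = 4.88×10⁻¹⁰ × 8.12×10⁻⁵ / (8.85×10⁻¹² × 5.47×10⁻⁴) = 8.18.

κ ≈ 8.18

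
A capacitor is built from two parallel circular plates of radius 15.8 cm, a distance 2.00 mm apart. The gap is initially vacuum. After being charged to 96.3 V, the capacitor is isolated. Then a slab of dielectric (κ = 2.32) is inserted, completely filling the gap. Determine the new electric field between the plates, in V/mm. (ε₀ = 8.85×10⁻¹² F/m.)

A = π(15.8 cm)² = 7.84×10⁻² m².
Initially C₁ = ε₀A/d = 8.85×10⁻¹² × 7.84×10⁻² / 2.00×10⁻³ = 3.47×10⁻¹⁰ F.
E₁ = 4.82×10⁴ V/m.
Isolated ⇒ Q is held fixed. V₂ = Q/C₂ = V₁/2.32; E = V/d, so E₂/E₁ = (V₂/V₁)(d₁/d₂) = 0.431.
E₂ = 0.431 × 4.82×10⁴ = 2.08×10⁴ V/m.

20.8 V/mm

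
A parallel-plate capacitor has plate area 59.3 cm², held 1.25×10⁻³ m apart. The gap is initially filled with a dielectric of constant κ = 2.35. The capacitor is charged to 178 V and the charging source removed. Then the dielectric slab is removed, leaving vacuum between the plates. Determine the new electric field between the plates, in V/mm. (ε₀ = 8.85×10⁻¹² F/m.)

E ≈ 335 V/mm

A = 59.3 cm² = 5.93×10⁻³ m².
Initially C₁ = κε₀A/d = 2.35 × 8.85×10⁻¹² × 5.93×10⁻³ / 1.25×10⁻³ = 9.87×10⁻¹¹ F.
E₁ = 1.42×10⁵ V/m.
Isolated ⇒ Q is held fixed. V₂ = Q/C₂ = V₁/0.426; E = V/d, so E₂/E₁ = (V₂/V₁)(d₁/d₂) = 2.35.
E₂ = 2.35 × 1.42×10⁵ = 3.35×10⁵ V/m.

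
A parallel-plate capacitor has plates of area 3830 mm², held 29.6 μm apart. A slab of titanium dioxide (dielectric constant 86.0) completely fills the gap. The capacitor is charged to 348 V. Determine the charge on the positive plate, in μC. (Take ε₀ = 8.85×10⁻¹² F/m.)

Q ≈ 34.3 μC

A = 3830 mm² = 3.83×10⁻³ m².
C = κε₀A/d = 86.0 × 8.85×10⁻¹² × 3.83×10⁻³ / 2.96×10⁻⁵ = 9.85×10⁻⁸ F.
Q = CV = 9.85×10⁻⁸ × 348 = 3.43×10⁻⁵ C.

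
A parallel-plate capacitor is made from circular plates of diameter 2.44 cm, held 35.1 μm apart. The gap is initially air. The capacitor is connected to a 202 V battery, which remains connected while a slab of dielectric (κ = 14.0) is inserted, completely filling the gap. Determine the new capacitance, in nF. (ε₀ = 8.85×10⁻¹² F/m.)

A = π(2.44/2 cm)² = 4.68×10⁻⁴ m².
Initially C₁ = ε₀A/d = 8.85×10⁻¹² × 4.68×10⁻⁴ / 3.51×10⁻⁵ = 1.18×10⁻¹⁰ F.
C = κε₀A/d scales with κ, so C₂/C₁ = κ = 14.0.
C₂ = 14.0 × 1.18×10⁻¹⁰ = 1.65×10⁻⁹ F.

1.65 nF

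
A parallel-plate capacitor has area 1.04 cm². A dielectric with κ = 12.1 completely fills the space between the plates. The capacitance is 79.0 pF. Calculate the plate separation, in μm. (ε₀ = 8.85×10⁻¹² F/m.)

d ≈ 141 μm

A = 1.04 cm² = 1.04×10⁻⁴ m².
d = κε₀A/C = 12.1 × 8.85×10⁻¹² × 1.04×10⁻⁴ / 7.90×10⁻¹¹ = 1.41×10⁻⁴ m.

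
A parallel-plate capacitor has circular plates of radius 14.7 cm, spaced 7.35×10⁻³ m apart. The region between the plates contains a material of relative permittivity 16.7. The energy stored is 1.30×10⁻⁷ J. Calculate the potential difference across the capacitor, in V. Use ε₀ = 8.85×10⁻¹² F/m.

A = π(14.7 cm)² = 6.79×10⁻² m².
C = κε₀A/d = 16.7 × 8.85×10⁻¹² × 6.79×10⁻² / 7.35×10⁻³ = 1.37×10⁻⁹ F.
V = √(2U/C) = √(2 × 1.30×10⁻⁷ / 1.37×10⁻⁹) = 13.8 V.

V ≈ 13.8 V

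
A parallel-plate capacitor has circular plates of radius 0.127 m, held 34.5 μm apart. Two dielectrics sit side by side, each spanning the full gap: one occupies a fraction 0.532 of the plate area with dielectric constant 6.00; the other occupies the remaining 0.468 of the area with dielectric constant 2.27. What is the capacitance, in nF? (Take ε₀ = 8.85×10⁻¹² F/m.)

A = π(0.127 m)² = 5.07×10⁻² m².
Side-by-side slabs ⇒ two capacitors in parallel, each spanning the full gap.
C₁ = κ₁ε₀A₁/d = 6.00 × 8.85×10⁻¹² × 2.70×10⁻² / 3.45×10⁻⁵ = 4.15×10⁻⁸ F.
C₂ = κ₂ε₀A₂/d = 2.27 × 8.85×10⁻¹² × 2.37×10⁻² / 3.45×10⁻⁵ = 1.38×10⁻⁸ F.
C = C₁ + C₂ = 5.53×10⁻⁸ F.

C ≈ 55.3 nF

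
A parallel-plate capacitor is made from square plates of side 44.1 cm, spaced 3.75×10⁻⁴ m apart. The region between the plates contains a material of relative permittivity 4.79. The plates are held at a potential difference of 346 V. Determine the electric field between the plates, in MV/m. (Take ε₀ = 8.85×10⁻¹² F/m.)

E = V/d = 346 / 3.75×10⁻⁴ = 9.23×10⁵ V/m.

0.923 MV/m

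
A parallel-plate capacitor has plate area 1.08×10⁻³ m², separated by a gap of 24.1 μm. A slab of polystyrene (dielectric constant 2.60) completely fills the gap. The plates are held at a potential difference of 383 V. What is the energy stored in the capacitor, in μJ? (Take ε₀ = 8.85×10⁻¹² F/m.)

C = κε₀A/d = 2.60 × 8.85×10⁻¹² × 1.08×10⁻³ / 2.41×10⁻⁵ = 1.03×10⁻⁹ F.
U = ½CV² = ½ × 1.03×10⁻⁹ × (383)² = 7.56×10⁻⁵ J.

U ≈ 75.6 μJ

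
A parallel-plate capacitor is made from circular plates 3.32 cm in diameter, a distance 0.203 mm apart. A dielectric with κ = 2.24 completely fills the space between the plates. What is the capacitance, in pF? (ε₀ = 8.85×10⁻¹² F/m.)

A = π(3.32/2 cm)² = 8.66×10⁻⁴ m².
C = κε₀A/d = 2.24 × 8.85×10⁻¹² × 8.66×10⁻⁴ / 2.03×10⁻⁴ = 8.45×10⁻¹¹ F.

C ≈ 84.5 pF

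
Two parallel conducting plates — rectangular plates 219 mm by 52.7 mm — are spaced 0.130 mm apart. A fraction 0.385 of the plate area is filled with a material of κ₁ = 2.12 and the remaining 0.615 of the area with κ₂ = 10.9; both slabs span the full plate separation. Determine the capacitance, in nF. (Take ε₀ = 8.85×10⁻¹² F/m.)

C ≈ 5.91 nF

A = 219 × 52.7 mm² = 1.15×10⁻² m².
Side-by-side slabs ⇒ two capacitors in parallel, each spanning the full gap.
C₁ = κ₁ε₀A₁/d = 2.12 × 8.85×10⁻¹² × 4.44×10⁻³ / 1.30×10⁻⁴ = 6.41×10⁻¹⁰ F.
C₂ = κ₂ε₀A₂/d = 10.9 × 8.85×10⁻¹² × 7.10×10⁻³ / 1.30×10⁻⁴ = 5.27×10⁻⁹ F.
C = C₁ + C₂ = 5.91×10⁻⁹ F.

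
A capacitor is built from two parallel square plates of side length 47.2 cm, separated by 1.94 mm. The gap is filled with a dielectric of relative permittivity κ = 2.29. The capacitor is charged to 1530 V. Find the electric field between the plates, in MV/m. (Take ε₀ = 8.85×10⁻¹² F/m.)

E ≈ 0.789 MV/m

E = V/d = 1530 / 1.94×10⁻³ = 7.89×10⁵ V/m.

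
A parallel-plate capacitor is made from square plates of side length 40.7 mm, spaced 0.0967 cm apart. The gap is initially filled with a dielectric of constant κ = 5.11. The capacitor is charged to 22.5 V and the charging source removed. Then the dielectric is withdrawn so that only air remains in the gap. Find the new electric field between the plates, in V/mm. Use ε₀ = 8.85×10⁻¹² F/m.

A = (40.7 mm)² = 1.66×10⁻³ m².
Initially C₁ = κε₀A/d = 5.11 × 8.85×10⁻¹² × 1.66×10⁻³ / 9.67×10⁻⁴ = 7.75×10⁻¹¹ F.
E₁ = 2.33×10⁴ V/m.
Isolated ⇒ Q is held fixed. V₂ = Q/C₂ = V₁/0.196; E = V/d, so E₂/E₁ = (V₂/V₁)(d₁/d₂) = 5.11.
E₂ = 5.11 × 2.33×10⁴ = 1.19×10⁵ V/m.

E ≈ 119 V/mm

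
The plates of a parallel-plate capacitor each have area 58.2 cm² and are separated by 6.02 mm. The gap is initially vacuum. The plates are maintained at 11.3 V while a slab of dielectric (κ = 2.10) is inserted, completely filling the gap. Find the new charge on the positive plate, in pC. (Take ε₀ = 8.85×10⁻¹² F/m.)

A = 58.2 cm² = 5.82×10⁻³ m².
Initially C₁ = ε₀A/d = 8.85×10⁻¹² × 5.82×10⁻³ / 6.02×10⁻³ = 8.56×10⁻¹² F.
Q₁ = 9.67×10⁻¹¹ C.
Battery connected ⇒ V is held fixed. C₂ = 2.10 C₁ and Q = CV, so Q₂/Q₁ = C₂/C₁ = 2.10.
Q₂ = 2.10 × 9.67×10⁻¹¹ = 2.03×10⁻¹⁰ C.

Q ≈ 203 pC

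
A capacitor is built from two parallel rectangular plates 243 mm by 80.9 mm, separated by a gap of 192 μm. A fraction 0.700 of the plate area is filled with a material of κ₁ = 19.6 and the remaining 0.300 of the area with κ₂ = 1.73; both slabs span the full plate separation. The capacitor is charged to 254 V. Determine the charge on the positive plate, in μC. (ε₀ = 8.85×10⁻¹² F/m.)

A = 243 × 80.9 mm² = 1.97×10⁻² m².
Side-by-side slabs ⇒ two capacitors in parallel, each spanning the full gap.
C₁ = κ₁ε₀A₁/d = 19.6 × 8.85×10⁻¹² × 1.38×10⁻² / 1.92×10⁻⁴ = 1.24×10⁻⁸ F.
C₂ = κ₂ε₀A₂/d = 1.73 × 8.85×10⁻¹² × 5.90×10⁻³ / 1.92×10⁻⁴ = 4.70×10⁻¹⁰ F.
C = C₁ + C₂ = 1.29×10⁻⁸ F.
Q = CV = 1.29×10⁻⁸ × 254 = 3.28×10⁻⁶ C.

Q ≈ 3.28 μC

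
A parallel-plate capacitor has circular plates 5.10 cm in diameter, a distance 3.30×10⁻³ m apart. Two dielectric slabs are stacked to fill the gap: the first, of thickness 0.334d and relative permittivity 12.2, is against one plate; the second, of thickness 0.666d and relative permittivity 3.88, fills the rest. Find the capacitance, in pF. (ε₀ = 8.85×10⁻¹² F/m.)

A = π(5.10/2 cm)² = 2.04×10⁻³ m².
Stacked slabs ⇒ two capacitors in series, each with the full plate area.
C₁ = κ₁ε₀A/d₁ = 12.2 × 8.85×10⁻¹² × 2.04×10⁻³ / 1.10×10⁻³ = 2.00×10⁻¹⁰ F.
C₂ = κ₂ε₀A/d₂ = 3.88 × 8.85×10⁻¹² × 2.04×10⁻³ / 2.20×10⁻³ = 3.19×10⁻¹¹ F.
C = (1/C₁ + 1/C₂)⁻¹ = 2.75×10⁻¹¹ F.

27.5 pF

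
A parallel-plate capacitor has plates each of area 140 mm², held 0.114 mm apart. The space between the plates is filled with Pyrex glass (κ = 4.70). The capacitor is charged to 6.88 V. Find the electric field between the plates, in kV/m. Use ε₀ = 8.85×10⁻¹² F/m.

E ≈ 60.4 kV/m

E = V/d = 6.88 / 1.14×10⁻⁴ = 6.04×10⁴ V/m.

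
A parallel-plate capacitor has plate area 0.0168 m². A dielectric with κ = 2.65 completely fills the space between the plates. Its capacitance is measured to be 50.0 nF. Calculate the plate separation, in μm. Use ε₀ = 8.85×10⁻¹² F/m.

7.88 μm

d = κε₀A/C = 2.65 × 8.85×10⁻¹² × 1.68×10⁻² / 5.00×10⁻⁸ = 7.88×10⁻⁶ m.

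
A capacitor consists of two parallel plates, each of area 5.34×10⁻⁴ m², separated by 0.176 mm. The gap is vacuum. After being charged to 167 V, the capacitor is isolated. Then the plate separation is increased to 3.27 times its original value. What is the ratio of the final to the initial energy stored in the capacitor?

3.27

Isolated ⇒ Q is held fixed.
C₂ = 0.306 C₁ and U = Q²/(2C), so U₂/U₁ = C₁/C₂ = 3.27.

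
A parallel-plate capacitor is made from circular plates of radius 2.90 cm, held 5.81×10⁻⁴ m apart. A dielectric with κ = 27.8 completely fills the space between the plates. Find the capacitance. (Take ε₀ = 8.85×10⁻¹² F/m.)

C ≈ 1.12 nF

A = π(2.90 cm)² = 2.64×10⁻³ m².
C = κε₀A/d = 27.8 × 8.85×10⁻¹² × 2.64×10⁻³ / 5.81×10⁻⁴ = 1.12×10⁻⁹ F.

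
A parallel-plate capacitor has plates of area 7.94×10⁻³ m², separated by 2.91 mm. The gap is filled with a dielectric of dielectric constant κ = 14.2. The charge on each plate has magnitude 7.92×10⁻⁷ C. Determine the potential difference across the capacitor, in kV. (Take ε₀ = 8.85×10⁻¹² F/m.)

C = κε₀A/d = 14.2 × 8.85×10⁻¹² × 7.94×10⁻³ / 2.91×10⁻³ = 3.43×10⁻¹⁰ F.
V = Q/C = 7.92×10⁻⁷ / 3.43×10⁻¹⁰ = 2.31×10³ V.

V ≈ 2.31 kV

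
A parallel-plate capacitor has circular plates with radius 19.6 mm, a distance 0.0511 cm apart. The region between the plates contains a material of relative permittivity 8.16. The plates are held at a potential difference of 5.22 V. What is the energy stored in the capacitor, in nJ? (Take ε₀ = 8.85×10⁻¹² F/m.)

U ≈ 2.32 nJ

A = π(19.6 mm)² = 1.21×10⁻³ m².
C = κε₀A/d = 8.16 × 8.85×10⁻¹² × 1.21×10⁻³ / 5.11×10⁻⁴ = 1.71×10⁻¹⁰ F.
U = ½CV² = ½ × 1.71×10⁻¹⁰ × (5.22)² = 2.32×10⁻⁹ J.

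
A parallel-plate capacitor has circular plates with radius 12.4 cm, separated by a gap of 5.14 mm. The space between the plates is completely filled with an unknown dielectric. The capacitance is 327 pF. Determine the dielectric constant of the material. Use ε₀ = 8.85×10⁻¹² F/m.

A = π(12.4 cm)² = 4.83×10⁻² m².
κ = Cd/(ε₀A) = 3.27×10⁻¹⁰ × 5.14×10⁻³ / (8.85×10⁻¹² × 4.83×10⁻²) = 3.93.

3.93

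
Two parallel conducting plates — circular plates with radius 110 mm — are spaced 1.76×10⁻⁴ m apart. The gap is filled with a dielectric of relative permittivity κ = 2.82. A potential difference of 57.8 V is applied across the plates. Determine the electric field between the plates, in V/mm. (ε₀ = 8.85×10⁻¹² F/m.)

E = V/d = 57.8 / 1.76×10⁻⁴ = 3.28×10⁵ V/m.

E ≈ 328 V/mm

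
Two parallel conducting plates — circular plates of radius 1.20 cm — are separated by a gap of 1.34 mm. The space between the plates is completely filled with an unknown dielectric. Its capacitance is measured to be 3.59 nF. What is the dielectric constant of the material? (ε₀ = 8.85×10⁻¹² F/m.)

1202

A = π(1.20 cm)² = 4.52×10⁻⁴ m².
κ = Cd/(ε₀A) = 3.59×10⁻⁹ × 1.34×10⁻³ / (8.85×10⁻¹² × 4.52×10⁻⁴) = 1202.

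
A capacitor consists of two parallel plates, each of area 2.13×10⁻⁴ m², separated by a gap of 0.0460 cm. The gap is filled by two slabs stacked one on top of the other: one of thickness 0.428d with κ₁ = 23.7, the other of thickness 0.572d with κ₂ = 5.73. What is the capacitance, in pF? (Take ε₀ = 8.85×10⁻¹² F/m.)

C ≈ 34.8 pF

Stacked slabs ⇒ two capacitors in series, each with the full plate area.
C₁ = κ₁ε₀A/d₁ = 23.7 × 8.85×10⁻¹² × 2.13×10⁻⁴ / 1.97×10⁻⁴ = 2.27×10⁻¹⁰ F.
C₂ = κ₂ε₀A/d₂ = 5.73 × 8.85×10⁻¹² × 2.13×10⁻⁴ / 2.63×10⁻⁴ = 4.11×10⁻¹¹ F.
C = (1/C₁ + 1/C₂)⁻¹ = 3.48×10⁻¹¹ F.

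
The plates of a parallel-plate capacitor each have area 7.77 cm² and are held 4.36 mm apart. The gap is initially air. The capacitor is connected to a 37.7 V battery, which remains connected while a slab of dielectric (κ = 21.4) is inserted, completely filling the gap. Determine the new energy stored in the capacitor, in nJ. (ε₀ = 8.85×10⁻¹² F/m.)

A = 7.77 cm² = 7.77×10⁻⁴ m².
Initially C₁ = ε₀A/d = 8.85×10⁻¹² × 7.77×10⁻⁴ / 4.36×10⁻³ = 1.58×10⁻¹² F.
U₁ = 1.12×10⁻⁹ J.
Battery connected ⇒ V is held fixed. C₂ = 21.4 C₁ and U = ½CV², so U₂/U₁ = C₂/C₁ = 21.4.
U₂ = 21.4 × 1.12×10⁻⁹ = 2.40×10⁻⁸ J.

U ≈ 24.0 nJ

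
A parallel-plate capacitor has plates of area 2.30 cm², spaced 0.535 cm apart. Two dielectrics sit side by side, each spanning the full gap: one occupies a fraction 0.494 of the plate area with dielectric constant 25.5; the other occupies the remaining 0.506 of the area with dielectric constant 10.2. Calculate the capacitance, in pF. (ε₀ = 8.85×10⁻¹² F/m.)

6.76 pF

A = 2.30 cm² = 2.30×10⁻⁴ m².
Side-by-side slabs ⇒ two capacitors in parallel, each spanning the full gap.
C₁ = κ₁ε₀A₁/d = 25.5 × 8.85×10⁻¹² × 1.14×10⁻⁴ / 5.35×10⁻³ = 4.79×10⁻¹² F.
C₂ = κ₂ε₀A₂/d = 10.2 × 8.85×10⁻¹² × 1.16×10⁻⁴ / 5.35×10⁻³ = 1.96×10⁻¹² F.
C = C₁ + C₂ = 6.76×10⁻¹² F.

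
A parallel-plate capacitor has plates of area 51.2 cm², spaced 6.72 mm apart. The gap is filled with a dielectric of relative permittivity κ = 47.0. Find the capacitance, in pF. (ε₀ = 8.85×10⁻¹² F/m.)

C ≈ 317 pF

A = 51.2 cm² = 5.12×10⁻³ m².
C = κε₀A/d = 47.0 × 8.85×10⁻¹² × 5.12×10⁻³ / 6.72×10⁻³ = 3.17×10⁻¹⁰ F.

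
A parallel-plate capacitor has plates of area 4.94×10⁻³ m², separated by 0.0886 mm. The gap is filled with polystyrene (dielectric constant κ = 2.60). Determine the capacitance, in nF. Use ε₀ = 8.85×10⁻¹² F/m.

C = κε₀A/d = 2.60 × 8.85×10⁻¹² × 4.94×10⁻³ / 8.86×10⁻⁵ = 1.28×10⁻⁹ F.

1.28 nF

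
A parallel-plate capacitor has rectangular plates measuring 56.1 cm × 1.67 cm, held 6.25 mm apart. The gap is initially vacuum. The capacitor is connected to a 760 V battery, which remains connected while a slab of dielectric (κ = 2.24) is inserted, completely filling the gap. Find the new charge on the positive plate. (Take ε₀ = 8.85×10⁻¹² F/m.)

Q ≈ 22.6 nC

A = 56.1 × 1.67 cm² = 9.37×10⁻³ m².
Initially C₁ = ε₀A/d = 8.85×10⁻¹² × 9.37×10⁻³ / 6.25×10⁻³ = 1.33×10⁻¹¹ F.
Q₁ = 1.01×10⁻⁸ C.
Battery connected ⇒ V is held fixed. C₂ = 2.24 C₁ and Q = CV, so Q₂/Q₁ = C₂/C₁ = 2.24.
Q₂ = 2.24 × 1.01×10⁻⁸ = 2.26×10⁻⁸ C.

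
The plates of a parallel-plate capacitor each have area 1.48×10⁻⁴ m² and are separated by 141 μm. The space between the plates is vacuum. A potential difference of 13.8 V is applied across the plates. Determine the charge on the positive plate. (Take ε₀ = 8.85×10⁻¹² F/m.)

Q ≈ 128 pC

C = ε₀A/d = 8.85×10⁻¹² × 1.48×10⁻⁴ / 1.41×10⁻⁴ = 9.29×10⁻¹² F.
Q = CV = 9.29×10⁻¹² × 13.8 = 1.28×10⁻¹⁰ C.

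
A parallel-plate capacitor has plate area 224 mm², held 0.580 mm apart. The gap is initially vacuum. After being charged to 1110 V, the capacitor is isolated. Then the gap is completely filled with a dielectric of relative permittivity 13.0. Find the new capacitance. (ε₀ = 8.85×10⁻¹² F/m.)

C ≈ 44.4 pF

A = 224 mm² = 2.24×10⁻⁴ m².
Initially C₁ = ε₀A/d = 8.85×10⁻¹² × 2.24×10⁻⁴ / 5.80×10⁻⁴ = 3.42×10⁻¹² F.
C = κε₀A/d scales with κ, so C₂/C₁ = κ = 13.0.
C₂ = 13.0 × 3.42×10⁻¹² = 4.44×10⁻¹¹ F.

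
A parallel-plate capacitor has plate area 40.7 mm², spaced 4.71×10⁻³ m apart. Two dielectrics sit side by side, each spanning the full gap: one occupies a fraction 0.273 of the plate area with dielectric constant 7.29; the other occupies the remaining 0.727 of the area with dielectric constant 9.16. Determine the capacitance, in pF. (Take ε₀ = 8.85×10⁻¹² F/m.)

A = 40.7 mm² = 4.07×10⁻⁵ m².
Side-by-side slabs ⇒ two capacitors in parallel, each spanning the full gap.
C₁ = κ₁ε₀A₁/d = 7.29 × 8.85×10⁻¹² × 1.11×10⁻⁵ / 4.71×10⁻³ = 1.52×10⁻¹³ F.
C₂ = κ₂ε₀A₂/d = 9.16 × 8.85×10⁻¹² × 2.96×10⁻⁵ / 4.71×10⁻³ = 5.09×10⁻¹³ F.
C = C₁ + C₂ = 6.61×10⁻¹³ F.

0.661 pF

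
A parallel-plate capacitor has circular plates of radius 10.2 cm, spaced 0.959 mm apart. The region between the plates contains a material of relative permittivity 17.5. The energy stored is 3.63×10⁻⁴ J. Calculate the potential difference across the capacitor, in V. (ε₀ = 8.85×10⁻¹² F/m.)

V ≈ 371 V

A = π(10.2 cm)² = 3.27×10⁻² m².
C = κε₀A/d = 17.5 × 8.85×10⁻¹² × 3.27×10⁻² / 9.59×10⁻⁴ = 5.28×10⁻⁹ F.
V = √(2U/C) = √(2 × 3.63×10⁻⁴ / 5.28×10⁻⁹) = 3.71×10² V.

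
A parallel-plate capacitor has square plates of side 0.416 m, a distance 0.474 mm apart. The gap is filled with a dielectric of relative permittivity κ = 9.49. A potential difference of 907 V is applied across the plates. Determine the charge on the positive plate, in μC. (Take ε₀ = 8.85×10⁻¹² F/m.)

27.8 μC

A = (0.416 m)² = 0.173 m².
C = κε₀A/d = 9.49 × 8.85×10⁻¹² × 0.173 / 4.74×10⁻⁴ = 3.07×10⁻⁸ F.
Q = CV = 3.07×10⁻⁸ × 907 = 2.78×10⁻⁵ C.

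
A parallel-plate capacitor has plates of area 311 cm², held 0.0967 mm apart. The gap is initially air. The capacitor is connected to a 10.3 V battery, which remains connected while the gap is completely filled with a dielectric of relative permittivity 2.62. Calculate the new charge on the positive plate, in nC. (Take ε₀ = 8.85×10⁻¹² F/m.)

76.8 nC

A = 311 cm² = 3.11×10⁻² m².
Initially C₁ = ε₀A/d = 8.85×10⁻¹² × 3.11×10⁻² / 9.67×10⁻⁵ = 2.85×10⁻⁹ F.
Q₁ = 2.93×10⁻⁸ C.
Battery connected ⇒ V is held fixed. C₂ = 2.62 C₁ and Q = CV, so Q₂/Q₁ = C₂/C₁ = 2.62.
Q₂ = 2.62 × 2.93×10⁻⁸ = 7.68×10⁻⁸ C.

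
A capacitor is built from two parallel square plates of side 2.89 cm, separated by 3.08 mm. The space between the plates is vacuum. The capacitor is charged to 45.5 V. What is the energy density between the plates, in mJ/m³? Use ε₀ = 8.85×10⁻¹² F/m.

E = V/d = 45.5 / 3.08×10⁻³ = 1.48×10⁴ V/m.
u = ½ε₀E² = ½ × 8.85×10⁻¹² × (1.48×10⁴)² = 9.66×10⁻⁴ J/m³.

0.966 mJ/m³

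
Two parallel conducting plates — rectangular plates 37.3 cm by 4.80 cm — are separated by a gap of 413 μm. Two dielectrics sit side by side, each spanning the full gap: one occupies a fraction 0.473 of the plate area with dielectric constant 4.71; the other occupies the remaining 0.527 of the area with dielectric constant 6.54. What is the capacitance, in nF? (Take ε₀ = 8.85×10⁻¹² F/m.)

A = 37.3 × 4.80 cm² = 1.79×10⁻² m².
Side-by-side slabs ⇒ two capacitors in parallel, each spanning the full gap.
C₁ = κ₁ε₀A₁/d = 4.71 × 8.85×10⁻¹² × 8.47×10⁻³ / 4.13×10⁻⁴ = 8.55×10⁻¹⁰ F.
C₂ = κ₂ε₀A₂/d = 6.54 × 8.85×10⁻¹² × 9.44×10⁻³ / 4.13×10⁻⁴ = 1.32×10⁻⁹ F.
C = C₁ + C₂ = 2.18×10⁻⁹ F.

C ≈ 2.18 nF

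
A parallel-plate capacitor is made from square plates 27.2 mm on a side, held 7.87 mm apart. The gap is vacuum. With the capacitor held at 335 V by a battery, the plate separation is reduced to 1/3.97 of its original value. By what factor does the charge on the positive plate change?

Q₂/Q₁ ≈ 3.97

Battery connected ⇒ V is held fixed.
C₂ = 3.97 C₁ and Q = CV, so Q₂/Q₁ = C₂/C₁ = 3.97.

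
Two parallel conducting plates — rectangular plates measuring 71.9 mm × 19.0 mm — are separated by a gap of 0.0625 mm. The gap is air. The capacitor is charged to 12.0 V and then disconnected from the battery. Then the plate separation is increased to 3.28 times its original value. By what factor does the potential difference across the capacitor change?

3.28

Isolated ⇒ Q is held fixed.
C₂ = 0.305 C₁ and V = Q/C, so V₂/V₁ = C₁/C₂ = 3.28.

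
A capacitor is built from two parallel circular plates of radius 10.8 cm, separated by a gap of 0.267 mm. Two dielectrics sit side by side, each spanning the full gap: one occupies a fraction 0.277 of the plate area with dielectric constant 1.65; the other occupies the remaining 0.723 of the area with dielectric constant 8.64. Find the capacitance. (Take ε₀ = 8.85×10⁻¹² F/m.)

8.14 nF

A = π(10.8 cm)² = 3.66×10⁻² m².
Side-by-side slabs ⇒ two capacitors in parallel, each spanning the full gap.
C₁ = κ₁ε₀A₁/d = 1.65 × 8.85×10⁻¹² × 1.02×10⁻² / 2.67×10⁻⁴ = 5.55×10⁻¹⁰ F.
C₂ = κ₂ε₀A₂/d = 8.64 × 8.85×10⁻¹² × 2.65×10⁻² / 2.67×10⁻⁴ = 7.59×10⁻⁹ F.
C = C₁ + C₂ = 8.14×10⁻⁹ F.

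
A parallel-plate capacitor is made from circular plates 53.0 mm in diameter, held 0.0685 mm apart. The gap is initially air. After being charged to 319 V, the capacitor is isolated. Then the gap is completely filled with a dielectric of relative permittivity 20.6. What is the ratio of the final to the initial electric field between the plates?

0.0485

Isolated ⇒ Q is held fixed.
V₂ = Q/C₂ = V₁/20.6; E = V/d, so E₂/E₁ = (V₂/V₁)(d₁/d₂) = 0.0485.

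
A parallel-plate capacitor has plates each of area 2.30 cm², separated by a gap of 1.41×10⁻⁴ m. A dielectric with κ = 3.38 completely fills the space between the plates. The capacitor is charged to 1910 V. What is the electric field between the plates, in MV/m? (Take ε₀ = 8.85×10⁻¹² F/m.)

E = V/d = 1910 / 1.41×10⁻⁴ = 1.35×10⁷ V/m.

E ≈ 13.5 MV/m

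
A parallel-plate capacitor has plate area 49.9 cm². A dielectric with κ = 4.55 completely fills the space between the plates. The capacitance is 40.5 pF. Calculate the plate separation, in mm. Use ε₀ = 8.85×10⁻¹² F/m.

A = 49.9 cm² = 4.99×10⁻³ m².
d = κε₀A/C = 4.55 × 8.85×10⁻¹² × 4.99×10⁻³ / 4.05×10⁻¹¹ = 4.96×10⁻³ m.

d ≈ 4.96 mm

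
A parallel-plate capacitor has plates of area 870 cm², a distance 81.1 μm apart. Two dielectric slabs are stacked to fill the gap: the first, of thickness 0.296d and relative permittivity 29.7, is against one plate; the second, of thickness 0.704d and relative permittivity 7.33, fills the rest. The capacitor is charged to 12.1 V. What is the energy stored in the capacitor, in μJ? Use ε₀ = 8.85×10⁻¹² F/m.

A = 870 cm² = 8.70×10⁻² m².
Stacked slabs ⇒ two capacitors in series, each with the full plate area.
C₁ = κ₁ε₀A/d₁ = 29.7 × 8.85×10⁻¹² × 8.70×10⁻² / 2.40×10⁻⁵ = 9.53×10⁻⁷ F.
C₂ = κ₂ε₀A/d₂ = 7.33 × 8.85×10⁻¹² × 8.70×10⁻² / 5.71×10⁻⁵ = 9.88×10⁻⁸ F.
C = (1/C₁ + 1/C₂)⁻¹ = 8.96×10⁻⁸ F.
U = ½CV² = ½ × 8.96×10⁻⁸ × (12.1)² = 6.56×10⁻⁶ J.

U ≈ 6.56 μJ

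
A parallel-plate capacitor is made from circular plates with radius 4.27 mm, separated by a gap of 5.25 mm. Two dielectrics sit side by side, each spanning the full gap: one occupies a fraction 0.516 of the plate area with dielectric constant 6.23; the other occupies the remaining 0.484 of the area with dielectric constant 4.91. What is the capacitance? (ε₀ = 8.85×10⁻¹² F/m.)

C ≈ 0.540 pF

A = π(4.27 mm)² = 5.73×10⁻⁵ m².
Side-by-side slabs ⇒ two capacitors in parallel, each spanning the full gap.
C₁ = κ₁ε₀A₁/d = 6.23 × 8.85×10⁻¹² × 2.96×10⁻⁵ / 5.25×10⁻³ = 3.10×10⁻¹³ F.
C₂ = κ₂ε₀A₂/d = 4.91 × 8.85×10⁻¹² × 2.77×10⁻⁵ / 5.25×10⁻³ = 2.29×10⁻¹³ F.
C = C₁ + C₂ = 5.40×10⁻¹³ F.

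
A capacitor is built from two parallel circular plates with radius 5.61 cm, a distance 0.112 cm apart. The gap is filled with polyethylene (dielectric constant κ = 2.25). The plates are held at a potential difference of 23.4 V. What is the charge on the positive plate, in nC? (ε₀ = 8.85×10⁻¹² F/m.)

A = π(5.61 cm)² = 9.89×10⁻³ m².
C = κε₀A/d = 2.25 × 8.85×10⁻¹² × 9.89×10⁻³ / 1.12×10⁻³ = 1.76×10⁻¹⁰ F.
Q = CV = 1.76×10⁻¹⁰ × 23.4 = 4.11×10⁻⁹ C.

4.11 nC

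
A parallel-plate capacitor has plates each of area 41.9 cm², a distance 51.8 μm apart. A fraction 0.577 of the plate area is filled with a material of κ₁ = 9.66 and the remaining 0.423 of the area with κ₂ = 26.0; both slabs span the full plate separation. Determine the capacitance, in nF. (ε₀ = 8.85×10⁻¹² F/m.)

A = 41.9 cm² = 4.19×10⁻³ m².
Side-by-side slabs ⇒ two capacitors in parallel, each spanning the full gap.
C₁ = κ₁ε₀A₁/d = 9.66 × 8.85×10⁻¹² × 2.42×10⁻³ / 5.18×10⁻⁵ = 3.99×10⁻⁹ F.
C₂ = κ₂ε₀A₂/d = 26.0 × 8.85×10⁻¹² × 1.77×10⁻³ / 5.18×10⁻⁵ = 7.87×10⁻⁹ F.
C = C₁ + C₂ = 1.19×10⁻⁸ F.

C ≈ 11.9 nF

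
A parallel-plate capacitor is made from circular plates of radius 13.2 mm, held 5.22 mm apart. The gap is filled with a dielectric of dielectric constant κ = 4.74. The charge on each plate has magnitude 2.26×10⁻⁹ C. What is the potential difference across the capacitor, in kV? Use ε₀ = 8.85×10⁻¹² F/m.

V ≈ 0.514 kV

A = π(13.2 mm)² = 5.47×10⁻⁴ m².
C = κε₀A/d = 4.74 × 8.85×10⁻¹² × 5.47×10⁻⁴ / 5.22×10⁻³ = 4.40×10⁻¹² F.
V = Q/C = 2.26×10⁻⁹ / 4.40×10⁻¹² = 5.14×10² V.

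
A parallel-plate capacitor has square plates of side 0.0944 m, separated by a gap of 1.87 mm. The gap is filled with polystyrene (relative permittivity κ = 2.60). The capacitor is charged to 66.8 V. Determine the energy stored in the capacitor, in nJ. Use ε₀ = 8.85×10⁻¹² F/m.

245 nJ

A = (0.0944 m)² = 8.91×10⁻³ m².
C = κε₀A/d = 2.60 × 8.85×10⁻¹² × 8.91×10⁻³ / 1.87×10⁻³ = 1.10×10⁻¹⁰ F.
U = ½CV² = ½ × 1.10×10⁻¹⁰ × (66.8)² = 2.45×10⁻⁷ J.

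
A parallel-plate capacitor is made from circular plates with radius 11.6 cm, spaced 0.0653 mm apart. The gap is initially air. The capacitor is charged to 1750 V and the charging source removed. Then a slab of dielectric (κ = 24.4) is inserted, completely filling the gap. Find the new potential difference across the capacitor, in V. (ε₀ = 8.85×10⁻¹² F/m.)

A = π(11.6 cm)² = 4.23×10⁻² m².
Initially C₁ = ε₀A/d = 8.85×10⁻¹² × 4.23×10⁻² / 6.53×10⁻⁵ = 5.73×10⁻⁹ F.
V₁ = 1.75×10³ V.
Isolated ⇒ Q is held fixed. C₂ = 24.4 C₁ and V = Q/C, so V₂/V₁ = C₁/C₂ = 0.0410.
V₂ = 0.0410 × 1.75×10³ = 71.7 V.

71.7 V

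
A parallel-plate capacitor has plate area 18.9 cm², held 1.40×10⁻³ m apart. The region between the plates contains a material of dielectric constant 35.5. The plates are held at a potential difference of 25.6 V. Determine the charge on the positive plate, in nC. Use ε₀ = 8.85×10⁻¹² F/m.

Q ≈ 10.9 nC

A = 18.9 cm² = 1.89×10⁻³ m².
C = κε₀A/d = 35.5 × 8.85×10⁻¹² × 1.89×10⁻³ / 1.40×10⁻³ = 4.24×10⁻¹⁰ F.
Q = CV = 4.24×10⁻¹⁰ × 25.6 = 1.09×10⁻⁸ C.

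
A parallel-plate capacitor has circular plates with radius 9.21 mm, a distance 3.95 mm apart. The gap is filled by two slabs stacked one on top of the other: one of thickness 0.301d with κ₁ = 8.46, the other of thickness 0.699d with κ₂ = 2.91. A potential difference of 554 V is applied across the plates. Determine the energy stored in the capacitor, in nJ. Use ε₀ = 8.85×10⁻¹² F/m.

A = π(9.21 mm)² = 2.66×10⁻⁴ m².
Stacked slabs ⇒ two capacitors in series, each with the full plate area.
C₁ = κ₁ε₀A/d₁ = 8.46 × 8.85×10⁻¹² × 2.66×10⁻⁴ / 1.19×10⁻³ = 1.68×10⁻¹¹ F.
C₂ = κ₂ε₀A/d₂ = 2.91 × 8.85×10⁻¹² × 2.66×10⁻⁴ / 2.76×10⁻³ = 2.49×10⁻¹² F.
C = (1/C₁ + 1/C₂)⁻¹ = 2.16×10⁻¹² F.
U = ½CV² = ½ × 2.16×10⁻¹² × (554)² = 3.32×10⁻⁷ J.

U ≈ 332 nJ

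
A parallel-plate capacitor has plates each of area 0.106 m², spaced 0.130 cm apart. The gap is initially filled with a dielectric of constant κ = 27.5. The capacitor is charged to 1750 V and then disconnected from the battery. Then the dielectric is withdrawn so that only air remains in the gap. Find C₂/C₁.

C = κε₀A/d scales with κ, so C₂/C₁ = 1/κ = 1/27.5 = 0.0364.

0.0364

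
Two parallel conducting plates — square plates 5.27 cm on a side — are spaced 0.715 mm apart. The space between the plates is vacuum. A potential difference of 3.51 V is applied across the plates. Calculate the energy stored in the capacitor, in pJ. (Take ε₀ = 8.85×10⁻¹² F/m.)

212 pJ

A = (5.27 cm)² = 2.78×10⁻³ m².
C = ε₀A/d = 8.85×10⁻¹² × 2.78×10⁻³ / 7.15×10⁻⁴ = 3.44×10⁻¹¹ F.
U = ½CV² = ½ × 3.44×10⁻¹¹ × (3.51)² = 2.12×10⁻¹⁰ J.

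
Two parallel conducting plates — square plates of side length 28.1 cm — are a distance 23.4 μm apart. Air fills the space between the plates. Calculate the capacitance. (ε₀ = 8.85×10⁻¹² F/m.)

C ≈ 29.9 nF

A = (28.1 cm)² = 7.90×10⁻² m².
C = ε₀A/d = 8.85×10⁻¹² × 7.90×10⁻² / 2.34×10⁻⁵ = 2.99×10⁻⁸ F.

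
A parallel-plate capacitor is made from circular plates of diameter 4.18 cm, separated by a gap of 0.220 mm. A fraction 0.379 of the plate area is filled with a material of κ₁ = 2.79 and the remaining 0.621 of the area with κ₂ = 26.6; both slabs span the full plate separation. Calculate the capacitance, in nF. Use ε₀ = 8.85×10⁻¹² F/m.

A = π(4.18/2 cm)² = 1.37×10⁻³ m².
Side-by-side slabs ⇒ two capacitors in parallel, each spanning the full gap.
C₁ = κ₁ε₀A₁/d = 2.79 × 8.85×10⁻¹² × 5.20×10⁻⁴ / 2.20×10⁻⁴ = 5.84×10⁻¹¹ F.
C₂ = κ₂ε₀A₂/d = 26.6 × 8.85×10⁻¹² × 8.52×10⁻⁴ / 2.20×10⁻⁴ = 9.12×10⁻¹⁰ F.
C = C₁ + C₂ = 9.70×10⁻¹⁰ F.

0.970 nF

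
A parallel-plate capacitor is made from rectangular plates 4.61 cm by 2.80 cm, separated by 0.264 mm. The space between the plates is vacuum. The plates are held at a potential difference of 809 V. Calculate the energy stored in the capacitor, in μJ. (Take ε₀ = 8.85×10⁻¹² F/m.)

14.2 μJ

A = 4.61 × 2.80 cm² = 1.29×10⁻³ m².
C = ε₀A/d = 8.85×10⁻¹² × 1.29×10⁻³ / 2.64×10⁻⁴ = 4.33×10⁻¹¹ F.
U = ½CV² = ½ × 4.33×10⁻¹¹ × (809)² = 1.42×10⁻⁵ J.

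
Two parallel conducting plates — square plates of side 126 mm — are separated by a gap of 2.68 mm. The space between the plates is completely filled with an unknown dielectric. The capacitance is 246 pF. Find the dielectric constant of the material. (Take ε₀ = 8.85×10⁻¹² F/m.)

A = (126 mm)² = 1.59×10⁻² m².
κ = Cd/(ε₀A) = 2.46×10⁻¹⁰ × 2.68×10⁻³ / (8.85×10⁻¹² × 1.59×10⁻²) = 4.69.

4.69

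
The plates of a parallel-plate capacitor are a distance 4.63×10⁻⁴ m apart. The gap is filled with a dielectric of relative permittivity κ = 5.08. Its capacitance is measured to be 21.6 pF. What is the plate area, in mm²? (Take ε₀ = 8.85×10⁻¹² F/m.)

A = Cd/(κε₀) = 2.16×10⁻¹¹ × 4.63×10⁻⁴ / (5.08 × 8.85×10⁻¹²) = 2.22×10⁻⁴ m².

222 mm²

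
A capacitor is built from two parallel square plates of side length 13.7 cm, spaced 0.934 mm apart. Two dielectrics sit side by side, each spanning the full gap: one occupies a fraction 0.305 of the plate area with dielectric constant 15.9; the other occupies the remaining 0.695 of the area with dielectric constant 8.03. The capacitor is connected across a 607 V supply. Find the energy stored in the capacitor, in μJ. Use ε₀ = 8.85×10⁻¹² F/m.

342 μJ

A = (13.7 cm)² = 1.88×10⁻² m².
Side-by-side slabs ⇒ two capacitors in parallel, each spanning the full gap.
C₁ = κ₁ε₀A₁/d = 15.9 × 8.85×10⁻¹² × 5.72×10⁻³ / 9.34×10⁻⁴ = 8.62×10⁻¹⁰ F.
C₂ = κ₂ε₀A₂/d = 8.03 × 8.85×10⁻¹² × 1.30×10⁻² / 9.34×10⁻⁴ = 9.93×10⁻¹⁰ F.
C = C₁ + C₂ = 1.85×10⁻⁹ F.
U = ½CV² = ½ × 1.85×10⁻⁹ × (607)² = 3.42×10⁻⁴ J.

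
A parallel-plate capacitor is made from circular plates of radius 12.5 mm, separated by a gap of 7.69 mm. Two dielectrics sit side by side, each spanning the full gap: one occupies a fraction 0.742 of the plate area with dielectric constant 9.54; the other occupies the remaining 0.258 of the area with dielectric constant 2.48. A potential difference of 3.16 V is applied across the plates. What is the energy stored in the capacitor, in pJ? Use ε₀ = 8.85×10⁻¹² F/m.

U ≈ 21.8 pJ

A = π(12.5 mm)² = 4.91×10⁻⁴ m².
Side-by-side slabs ⇒ two capacitors in parallel, each spanning the full gap.
C₁ = κ₁ε₀A₁/d = 9.54 × 8.85×10⁻¹² × 3.64×10⁻⁴ / 7.69×10⁻³ = 4.00×10⁻¹² F.
C₂ = κ₂ε₀A₂/d = 2.48 × 8.85×10⁻¹² × 1.27×10⁻⁴ / 7.69×10⁻³ = 3.61×10⁻¹³ F.
C = C₁ + C₂ = 4.36×10⁻¹² F.
U = ½CV² = ½ × 4.36×10⁻¹² × (3.16)² = 2.18×10⁻¹¹ J.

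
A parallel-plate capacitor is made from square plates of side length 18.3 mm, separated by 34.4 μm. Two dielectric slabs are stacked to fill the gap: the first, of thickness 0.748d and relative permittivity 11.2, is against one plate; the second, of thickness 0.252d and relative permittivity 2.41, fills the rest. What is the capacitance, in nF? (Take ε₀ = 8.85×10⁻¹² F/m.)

A = (18.3 mm)² = 3.35×10⁻⁴ m².
Stacked slabs ⇒ two capacitors in series, each with the full plate area.
C₁ = κ₁ε₀A/d₁ = 11.2 × 8.85×10⁻¹² × 3.35×10⁻⁴ / 2.57×10⁻⁵ = 1.29×10⁻⁹ F.
C₂ = κ₂ε₀A/d₂ = 2.41 × 8.85×10⁻¹² × 3.35×10⁻⁴ / 8.67×10⁻⁶ = 8.24×10⁻¹⁰ F.
C = (1/C₁ + 1/C₂)⁻¹ = 5.03×10⁻¹⁰ F.

C ≈ 0.503 nF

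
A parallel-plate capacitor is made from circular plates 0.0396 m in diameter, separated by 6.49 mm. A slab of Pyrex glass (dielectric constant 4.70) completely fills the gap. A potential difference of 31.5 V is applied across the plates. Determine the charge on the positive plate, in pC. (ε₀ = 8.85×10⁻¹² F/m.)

Q ≈ 249 pC

A = π(0.0396/2 m)² = 1.23×10⁻³ m².
C = κε₀A/d = 4.70 × 8.85×10⁻¹² × 1.23×10⁻³ / 6.49×10⁻³ = 7.89×10⁻¹² F.
Q = CV = 7.89×10⁻¹² × 31.5 = 2.49×10⁻¹⁰ C.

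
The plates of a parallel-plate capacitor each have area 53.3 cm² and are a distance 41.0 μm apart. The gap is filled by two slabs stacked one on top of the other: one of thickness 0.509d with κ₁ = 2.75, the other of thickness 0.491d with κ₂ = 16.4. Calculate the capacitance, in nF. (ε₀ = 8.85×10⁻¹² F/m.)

A = 53.3 cm² = 5.33×10⁻³ m².
Stacked slabs ⇒ two capacitors in series, each with the full plate area.
C₁ = κ₁ε₀A/d₁ = 2.75 × 8.85×10⁻¹² × 5.33×10⁻³ / 2.09×10⁻⁵ = 6.22×10⁻⁹ F.
C₂ = κ₂ε₀A/d₂ = 16.4 × 8.85×10⁻¹² × 5.33×10⁻³ / 2.01×10⁻⁵ = 3.84×10⁻⁸ F.
C = (1/C₁ + 1/C₂)⁻¹ = 5.35×10⁻⁹ F.

5.35 nF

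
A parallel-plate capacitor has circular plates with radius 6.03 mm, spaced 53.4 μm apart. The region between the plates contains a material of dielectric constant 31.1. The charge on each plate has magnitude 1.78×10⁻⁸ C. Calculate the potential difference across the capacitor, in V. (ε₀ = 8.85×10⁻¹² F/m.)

V ≈ 30.2 V

A = π(6.03 mm)² = 1.14×10⁻⁴ m².
C = κε₀A/d = 31.1 × 8.85×10⁻¹² × 1.14×10⁻⁴ / 5.34×10⁻⁵ = 5.89×10⁻¹⁰ F.
V = Q/C = 1.78×10⁻⁸ / 5.89×10⁻¹⁰ = 30.2 V.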